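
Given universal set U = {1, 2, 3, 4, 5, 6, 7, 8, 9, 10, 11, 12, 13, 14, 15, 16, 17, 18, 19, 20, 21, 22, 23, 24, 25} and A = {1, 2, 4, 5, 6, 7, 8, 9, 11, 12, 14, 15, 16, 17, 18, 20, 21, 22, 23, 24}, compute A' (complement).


Universal set U = {1, 2, 3, 4, 5, 6, 7, 8, 9, 10, 11, 12, 13, 14, 15, 16, 17, 18, 19, 20, 21, 22, 23, 24, 25}
Set A = {1, 2, 4, 5, 6, 7, 8, 9, 11, 12, 14, 15, 16, 17, 18, 20, 21, 22, 23, 24}
A' = U \ A = elements in U but not in A
Checking each element of U:
1 (in A, exclude), 2 (in A, exclude), 3 (not in A, include), 4 (in A, exclude), 5 (in A, exclude), 6 (in A, exclude), 7 (in A, exclude), 8 (in A, exclude), 9 (in A, exclude), 10 (not in A, include), 11 (in A, exclude), 12 (in A, exclude), 13 (not in A, include), 14 (in A, exclude), 15 (in A, exclude), 16 (in A, exclude), 17 (in A, exclude), 18 (in A, exclude), 19 (not in A, include), 20 (in A, exclude), 21 (in A, exclude), 22 (in A, exclude), 23 (in A, exclude), 24 (in A, exclude), 25 (not in A, include)
A' = {3, 10, 13, 19, 25}

{3, 10, 13, 19, 25}


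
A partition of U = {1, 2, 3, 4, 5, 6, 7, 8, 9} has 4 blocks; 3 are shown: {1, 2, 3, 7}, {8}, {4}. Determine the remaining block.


U = {1, 2, 3, 4, 5, 6, 7, 8, 9}
Shown blocks: {1, 2, 3, 7}, {8}, {4}
A partition's blocks are pairwise disjoint and cover U, so the missing block = U \ (union of shown blocks).
Union of shown blocks: {1, 2, 3, 4, 7, 8}
Missing block = U \ (union) = {5, 6, 9}

{5, 6, 9}


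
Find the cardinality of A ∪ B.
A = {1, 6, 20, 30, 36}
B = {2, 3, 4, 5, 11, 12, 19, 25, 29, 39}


Set A = {1, 6, 20, 30, 36}, |A| = 5
Set B = {2, 3, 4, 5, 11, 12, 19, 25, 29, 39}, |B| = 10
A ∩ B = {}, |A ∩ B| = 0
|A ∪ B| = |A| + |B| - |A ∩ B| = 5 + 10 - 0 = 15

15


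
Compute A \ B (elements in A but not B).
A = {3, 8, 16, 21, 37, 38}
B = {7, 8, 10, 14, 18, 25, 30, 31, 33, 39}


Set A = {3, 8, 16, 21, 37, 38}
Set B = {7, 8, 10, 14, 18, 25, 30, 31, 33, 39}
A \ B includes elements in A that are not in B.
Check each element of A:
3 (not in B, keep), 8 (in B, remove), 16 (not in B, keep), 21 (not in B, keep), 37 (not in B, keep), 38 (not in B, keep)
A \ B = {3, 16, 21, 37, 38}

{3, 16, 21, 37, 38}


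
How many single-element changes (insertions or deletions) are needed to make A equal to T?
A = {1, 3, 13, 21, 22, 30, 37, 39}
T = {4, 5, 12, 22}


Set A = {1, 3, 13, 21, 22, 30, 37, 39}
Set T = {4, 5, 12, 22}
Elements to remove from A (in A, not in T): {1, 3, 13, 21, 30, 37, 39} → 7 removals
Elements to add to A (in T, not in A): {4, 5, 12} → 3 additions
Total edits = 7 + 3 = 10

10


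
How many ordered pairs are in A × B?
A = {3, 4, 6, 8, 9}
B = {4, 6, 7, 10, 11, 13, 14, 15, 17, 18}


Set A = {3, 4, 6, 8, 9} has 5 elements.
Set B = {4, 6, 7, 10, 11, 13, 14, 15, 17, 18} has 10 elements.
|A × B| = |A| × |B| = 5 × 10 = 50

50


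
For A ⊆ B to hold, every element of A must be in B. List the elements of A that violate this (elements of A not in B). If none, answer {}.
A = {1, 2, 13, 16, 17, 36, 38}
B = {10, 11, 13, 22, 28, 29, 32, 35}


Set A = {1, 2, 13, 16, 17, 36, 38}
Set B = {10, 11, 13, 22, 28, 29, 32, 35}
Check each element of A against B:
1 ∉ B (include), 2 ∉ B (include), 13 ∈ B, 16 ∉ B (include), 17 ∉ B (include), 36 ∉ B (include), 38 ∉ B (include)
Elements of A not in B: {1, 2, 16, 17, 36, 38}

{1, 2, 16, 17, 36, 38}


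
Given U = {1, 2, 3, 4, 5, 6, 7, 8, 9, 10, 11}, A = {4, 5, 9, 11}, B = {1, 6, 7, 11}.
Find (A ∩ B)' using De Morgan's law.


U = {1, 2, 3, 4, 5, 6, 7, 8, 9, 10, 11}
A = {4, 5, 9, 11}, B = {1, 6, 7, 11}
A ∩ B = {11}
(A ∩ B)' = U \ (A ∩ B) = {1, 2, 3, 4, 5, 6, 7, 8, 9, 10}
Verification via A' ∪ B': A' = {1, 2, 3, 6, 7, 8, 10}, B' = {2, 3, 4, 5, 8, 9, 10}
A' ∪ B' = {1, 2, 3, 4, 5, 6, 7, 8, 9, 10} ✓

{1, 2, 3, 4, 5, 6, 7, 8, 9, 10}


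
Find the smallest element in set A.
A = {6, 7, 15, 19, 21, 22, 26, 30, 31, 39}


Set A = {6, 7, 15, 19, 21, 22, 26, 30, 31, 39}
Elements in ascending order: 6, 7, 15, 19, 21, 22, 26, 30, 31, 39
The smallest element is 6.

6


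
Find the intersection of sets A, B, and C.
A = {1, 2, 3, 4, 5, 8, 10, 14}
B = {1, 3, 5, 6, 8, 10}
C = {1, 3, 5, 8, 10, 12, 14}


Set A = {1, 2, 3, 4, 5, 8, 10, 14}
Set B = {1, 3, 5, 6, 8, 10}
Set C = {1, 3, 5, 8, 10, 12, 14}
First, A ∩ B = {1, 3, 5, 8, 10}
Then, (A ∩ B) ∩ C = {1, 3, 5, 8, 10}

{1, 3, 5, 8, 10}


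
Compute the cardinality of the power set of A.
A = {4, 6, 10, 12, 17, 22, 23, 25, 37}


Set A = {4, 6, 10, 12, 17, 22, 23, 25, 37}
|A| = 9
The power set P(A) contains all subsets of A.
|P(A)| = 2^|A| = 2^9 = 512

512


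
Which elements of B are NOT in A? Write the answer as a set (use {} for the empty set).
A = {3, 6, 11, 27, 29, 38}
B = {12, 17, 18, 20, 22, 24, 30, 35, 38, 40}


Set A = {3, 6, 11, 27, 29, 38}
Set B = {12, 17, 18, 20, 22, 24, 30, 35, 38, 40}
Check each element of B against A:
12 ∉ A (include), 17 ∉ A (include), 18 ∉ A (include), 20 ∉ A (include), 22 ∉ A (include), 24 ∉ A (include), 30 ∉ A (include), 35 ∉ A (include), 38 ∈ A, 40 ∉ A (include)
Elements of B not in A: {12, 17, 18, 20, 22, 24, 30, 35, 40}

{12, 17, 18, 20, 22, 24, 30, 35, 40}


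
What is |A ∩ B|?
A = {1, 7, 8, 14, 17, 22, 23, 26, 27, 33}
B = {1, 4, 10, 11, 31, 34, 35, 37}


Set A = {1, 7, 8, 14, 17, 22, 23, 26, 27, 33}
Set B = {1, 4, 10, 11, 31, 34, 35, 37}
A ∩ B = {1}
|A ∩ B| = 1

1


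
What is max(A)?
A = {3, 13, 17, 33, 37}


Set A = {3, 13, 17, 33, 37}
Elements in ascending order: 3, 13, 17, 33, 37
The largest element is 37.

37


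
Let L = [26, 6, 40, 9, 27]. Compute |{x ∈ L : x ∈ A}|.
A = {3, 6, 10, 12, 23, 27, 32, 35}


Set A = {3, 6, 10, 12, 23, 27, 32, 35}
Candidates: [26, 6, 40, 9, 27]
Check each candidate:
26 ∉ A, 6 ∈ A, 40 ∉ A, 9 ∉ A, 27 ∈ A
Count of candidates in A: 2

2


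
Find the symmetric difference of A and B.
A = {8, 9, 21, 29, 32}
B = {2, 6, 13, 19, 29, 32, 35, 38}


Set A = {8, 9, 21, 29, 32}
Set B = {2, 6, 13, 19, 29, 32, 35, 38}
A △ B = (A \ B) ∪ (B \ A)
Elements in A but not B: {8, 9, 21}
Elements in B but not A: {2, 6, 13, 19, 35, 38}
A △ B = {2, 6, 8, 9, 13, 19, 21, 35, 38}

{2, 6, 8, 9, 13, 19, 21, 35, 38}


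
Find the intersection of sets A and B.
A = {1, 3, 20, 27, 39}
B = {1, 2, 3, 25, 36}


Set A = {1, 3, 20, 27, 39}
Set B = {1, 2, 3, 25, 36}
A ∩ B includes only elements in both sets.
Check each element of A against B:
1 ✓, 3 ✓, 20 ✗, 27 ✗, 39 ✗
A ∩ B = {1, 3}

{1, 3}


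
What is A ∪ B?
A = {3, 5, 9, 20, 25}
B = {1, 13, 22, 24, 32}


Set A = {3, 5, 9, 20, 25}
Set B = {1, 13, 22, 24, 32}
A ∪ B includes all elements in either set.
Elements from A: {3, 5, 9, 20, 25}
Elements from B not already included: {1, 13, 22, 24, 32}
A ∪ B = {1, 3, 5, 9, 13, 20, 22, 24, 25, 32}

{1, 3, 5, 9, 13, 20, 22, 24, 25, 32}


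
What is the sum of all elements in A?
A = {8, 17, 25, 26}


Set A = {8, 17, 25, 26}
Sum = 8 + 17 + 25 + 26 = 76

76


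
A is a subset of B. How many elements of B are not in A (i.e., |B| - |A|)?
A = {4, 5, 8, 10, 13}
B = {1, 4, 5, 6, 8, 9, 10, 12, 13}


Set A = {4, 5, 8, 10, 13}, |A| = 5
Set B = {1, 4, 5, 6, 8, 9, 10, 12, 13}, |B| = 9
Since A ⊆ B: B \ A = {1, 6, 9, 12}
|B| - |A| = 9 - 5 = 4

4


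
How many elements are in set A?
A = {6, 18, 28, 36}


Set A = {6, 18, 28, 36}
Listing elements: 6, 18, 28, 36
Counting: 4 elements
|A| = 4

4


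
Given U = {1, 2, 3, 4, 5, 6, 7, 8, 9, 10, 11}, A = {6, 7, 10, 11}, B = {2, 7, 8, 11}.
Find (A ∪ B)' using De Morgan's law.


U = {1, 2, 3, 4, 5, 6, 7, 8, 9, 10, 11}
A = {6, 7, 10, 11}, B = {2, 7, 8, 11}
A ∪ B = {2, 6, 7, 8, 10, 11}
(A ∪ B)' = U \ (A ∪ B) = {1, 3, 4, 5, 9}
Verification via A' ∩ B': A' = {1, 2, 3, 4, 5, 8, 9}, B' = {1, 3, 4, 5, 6, 9, 10}
A' ∩ B' = {1, 3, 4, 5, 9} ✓

{1, 3, 4, 5, 9}


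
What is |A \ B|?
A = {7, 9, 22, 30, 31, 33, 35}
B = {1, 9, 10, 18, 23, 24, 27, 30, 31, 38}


Set A = {7, 9, 22, 30, 31, 33, 35}
Set B = {1, 9, 10, 18, 23, 24, 27, 30, 31, 38}
A \ B = {7, 22, 33, 35}
|A \ B| = 4

4


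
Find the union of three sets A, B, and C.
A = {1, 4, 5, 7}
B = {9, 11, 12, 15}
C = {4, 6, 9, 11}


Set A = {1, 4, 5, 7}
Set B = {9, 11, 12, 15}
Set C = {4, 6, 9, 11}
First, A ∪ B = {1, 4, 5, 7, 9, 11, 12, 15}
Then, (A ∪ B) ∪ C = {1, 4, 5, 6, 7, 9, 11, 12, 15}

{1, 4, 5, 6, 7, 9, 11, 12, 15}


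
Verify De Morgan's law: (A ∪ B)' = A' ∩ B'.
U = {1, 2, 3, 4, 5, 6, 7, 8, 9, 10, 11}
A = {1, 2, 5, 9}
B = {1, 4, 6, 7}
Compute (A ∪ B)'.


U = {1, 2, 3, 4, 5, 6, 7, 8, 9, 10, 11}
A = {1, 2, 5, 9}, B = {1, 4, 6, 7}
A ∪ B = {1, 2, 4, 5, 6, 7, 9}
(A ∪ B)' = U \ (A ∪ B) = {3, 8, 10, 11}
Verification via A' ∩ B': A' = {3, 4, 6, 7, 8, 10, 11}, B' = {2, 3, 5, 8, 9, 10, 11}
A' ∩ B' = {3, 8, 10, 11} ✓

{3, 8, 10, 11}


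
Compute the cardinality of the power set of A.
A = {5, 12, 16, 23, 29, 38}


Set A = {5, 12, 16, 23, 29, 38}
|A| = 6
The power set P(A) contains all subsets of A.
|P(A)| = 2^|A| = 2^6 = 64

64


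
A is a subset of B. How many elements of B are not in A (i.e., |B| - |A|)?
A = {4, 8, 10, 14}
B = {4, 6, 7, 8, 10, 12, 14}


Set A = {4, 8, 10, 14}, |A| = 4
Set B = {4, 6, 7, 8, 10, 12, 14}, |B| = 7
Since A ⊆ B: B \ A = {6, 7, 12}
|B| - |A| = 7 - 4 = 3

3


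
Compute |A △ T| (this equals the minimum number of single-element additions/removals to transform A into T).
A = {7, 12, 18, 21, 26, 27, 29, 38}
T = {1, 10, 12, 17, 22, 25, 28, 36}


Set A = {7, 12, 18, 21, 26, 27, 29, 38}
Set T = {1, 10, 12, 17, 22, 25, 28, 36}
Elements to remove from A (in A, not in T): {7, 18, 21, 26, 27, 29, 38} → 7 removals
Elements to add to A (in T, not in A): {1, 10, 17, 22, 25, 28, 36} → 7 additions
Total edits = 7 + 7 = 14

14


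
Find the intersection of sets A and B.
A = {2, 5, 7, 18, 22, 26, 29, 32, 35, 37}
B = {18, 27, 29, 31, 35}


Set A = {2, 5, 7, 18, 22, 26, 29, 32, 35, 37}
Set B = {18, 27, 29, 31, 35}
A ∩ B includes only elements in both sets.
Check each element of A against B:
2 ✗, 5 ✗, 7 ✗, 18 ✓, 22 ✗, 26 ✗, 29 ✓, 32 ✗, 35 ✓, 37 ✗
A ∩ B = {18, 29, 35}

{18, 29, 35}


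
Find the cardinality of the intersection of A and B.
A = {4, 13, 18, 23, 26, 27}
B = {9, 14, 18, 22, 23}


Set A = {4, 13, 18, 23, 26, 27}
Set B = {9, 14, 18, 22, 23}
A ∩ B = {18, 23}
|A ∩ B| = 2

2


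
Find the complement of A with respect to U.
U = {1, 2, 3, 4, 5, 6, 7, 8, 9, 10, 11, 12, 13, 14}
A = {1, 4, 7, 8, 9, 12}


Universal set U = {1, 2, 3, 4, 5, 6, 7, 8, 9, 10, 11, 12, 13, 14}
Set A = {1, 4, 7, 8, 9, 12}
A' = U \ A = elements in U but not in A
Checking each element of U:
1 (in A, exclude), 2 (not in A, include), 3 (not in A, include), 4 (in A, exclude), 5 (not in A, include), 6 (not in A, include), 7 (in A, exclude), 8 (in A, exclude), 9 (in A, exclude), 10 (not in A, include), 11 (not in A, include), 12 (in A, exclude), 13 (not in A, include), 14 (not in A, include)
A' = {2, 3, 5, 6, 10, 11, 13, 14}

{2, 3, 5, 6, 10, 11, 13, 14}


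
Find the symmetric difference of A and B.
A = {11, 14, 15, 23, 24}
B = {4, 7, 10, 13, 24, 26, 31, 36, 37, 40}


Set A = {11, 14, 15, 23, 24}
Set B = {4, 7, 10, 13, 24, 26, 31, 36, 37, 40}
A △ B = (A \ B) ∪ (B \ A)
Elements in A but not B: {11, 14, 15, 23}
Elements in B but not A: {4, 7, 10, 13, 26, 31, 36, 37, 40}
A △ B = {4, 7, 10, 11, 13, 14, 15, 23, 26, 31, 36, 37, 40}

{4, 7, 10, 11, 13, 14, 15, 23, 26, 31, 36, 37, 40}


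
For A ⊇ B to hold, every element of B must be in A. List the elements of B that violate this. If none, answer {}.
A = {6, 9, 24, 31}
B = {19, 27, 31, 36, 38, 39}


Set A = {6, 9, 24, 31}
Set B = {19, 27, 31, 36, 38, 39}
Check each element of B against A:
19 ∉ A (include), 27 ∉ A (include), 31 ∈ A, 36 ∉ A (include), 38 ∉ A (include), 39 ∉ A (include)
Elements of B not in A: {19, 27, 36, 38, 39}

{19, 27, 36, 38, 39}


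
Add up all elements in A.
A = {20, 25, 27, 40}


Set A = {20, 25, 27, 40}
Sum = 20 + 25 + 27 + 40 = 112

112


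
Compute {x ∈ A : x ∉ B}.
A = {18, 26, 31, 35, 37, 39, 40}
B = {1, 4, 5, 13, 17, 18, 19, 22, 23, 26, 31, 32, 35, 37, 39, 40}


Set A = {18, 26, 31, 35, 37, 39, 40}
Set B = {1, 4, 5, 13, 17, 18, 19, 22, 23, 26, 31, 32, 35, 37, 39, 40}
Check each element of A against B:
18 ∈ B, 26 ∈ B, 31 ∈ B, 35 ∈ B, 37 ∈ B, 39 ∈ B, 40 ∈ B
Elements of A not in B: {}

{}


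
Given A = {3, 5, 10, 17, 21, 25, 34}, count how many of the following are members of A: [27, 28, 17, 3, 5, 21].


Set A = {3, 5, 10, 17, 21, 25, 34}
Candidates: [27, 28, 17, 3, 5, 21]
Check each candidate:
27 ∉ A, 28 ∉ A, 17 ∈ A, 3 ∈ A, 5 ∈ A, 21 ∈ A
Count of candidates in A: 4

4


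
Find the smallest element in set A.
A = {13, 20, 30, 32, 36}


Set A = {13, 20, 30, 32, 36}
Elements in ascending order: 13, 20, 30, 32, 36
The smallest element is 13.

13


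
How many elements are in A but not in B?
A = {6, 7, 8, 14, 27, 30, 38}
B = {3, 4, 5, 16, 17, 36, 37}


Set A = {6, 7, 8, 14, 27, 30, 38}
Set B = {3, 4, 5, 16, 17, 36, 37}
A \ B = {6, 7, 8, 14, 27, 30, 38}
|A \ B| = 7

7


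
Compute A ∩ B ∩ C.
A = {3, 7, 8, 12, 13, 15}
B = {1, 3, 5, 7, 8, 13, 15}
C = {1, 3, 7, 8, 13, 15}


Set A = {3, 7, 8, 12, 13, 15}
Set B = {1, 3, 5, 7, 8, 13, 15}
Set C = {1, 3, 7, 8, 13, 15}
First, A ∩ B = {3, 7, 8, 13, 15}
Then, (A ∩ B) ∩ C = {3, 7, 8, 13, 15}

{3, 7, 8, 13, 15}


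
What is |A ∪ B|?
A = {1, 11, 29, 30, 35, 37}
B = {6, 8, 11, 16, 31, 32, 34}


Set A = {1, 11, 29, 30, 35, 37}, |A| = 6
Set B = {6, 8, 11, 16, 31, 32, 34}, |B| = 7
A ∩ B = {11}, |A ∩ B| = 1
|A ∪ B| = |A| + |B| - |A ∩ B| = 6 + 7 - 1 = 12

12


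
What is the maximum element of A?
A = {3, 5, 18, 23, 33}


Set A = {3, 5, 18, 23, 33}
Elements in ascending order: 3, 5, 18, 23, 33
The largest element is 33.

33


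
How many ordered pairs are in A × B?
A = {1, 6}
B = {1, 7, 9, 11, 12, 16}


Set A = {1, 6} has 2 elements.
Set B = {1, 7, 9, 11, 12, 16} has 6 elements.
|A × B| = |A| × |B| = 2 × 6 = 12

12


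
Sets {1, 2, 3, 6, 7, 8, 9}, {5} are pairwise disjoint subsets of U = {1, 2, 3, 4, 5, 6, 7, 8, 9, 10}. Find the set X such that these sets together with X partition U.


U = {1, 2, 3, 4, 5, 6, 7, 8, 9, 10}
Shown blocks: {1, 2, 3, 6, 7, 8, 9}, {5}
A partition's blocks are pairwise disjoint and cover U, so the missing block = U \ (union of shown blocks).
Union of shown blocks: {1, 2, 3, 5, 6, 7, 8, 9}
Missing block = U \ (union) = {4, 10}

{4, 10}


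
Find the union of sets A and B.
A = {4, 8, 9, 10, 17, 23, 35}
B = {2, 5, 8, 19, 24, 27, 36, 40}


Set A = {4, 8, 9, 10, 17, 23, 35}
Set B = {2, 5, 8, 19, 24, 27, 36, 40}
A ∪ B includes all elements in either set.
Elements from A: {4, 8, 9, 10, 17, 23, 35}
Elements from B not already included: {2, 5, 19, 24, 27, 36, 40}
A ∪ B = {2, 4, 5, 8, 9, 10, 17, 19, 23, 24, 27, 35, 36, 40}

{2, 4, 5, 8, 9, 10, 17, 19, 23, 24, 27, 35, 36, 40}


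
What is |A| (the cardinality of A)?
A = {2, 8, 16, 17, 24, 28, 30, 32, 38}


Set A = {2, 8, 16, 17, 24, 28, 30, 32, 38}
Listing elements: 2, 8, 16, 17, 24, 28, 30, 32, 38
Counting: 9 elements
|A| = 9

9


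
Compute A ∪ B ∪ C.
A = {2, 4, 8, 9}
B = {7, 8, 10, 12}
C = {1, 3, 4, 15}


Set A = {2, 4, 8, 9}
Set B = {7, 8, 10, 12}
Set C = {1, 3, 4, 15}
First, A ∪ B = {2, 4, 7, 8, 9, 10, 12}
Then, (A ∪ B) ∪ C = {1, 2, 3, 4, 7, 8, 9, 10, 12, 15}

{1, 2, 3, 4, 7, 8, 9, 10, 12, 15}


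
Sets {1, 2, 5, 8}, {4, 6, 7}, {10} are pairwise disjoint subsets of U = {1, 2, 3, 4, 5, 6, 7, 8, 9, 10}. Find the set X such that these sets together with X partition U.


U = {1, 2, 3, 4, 5, 6, 7, 8, 9, 10}
Shown blocks: {1, 2, 5, 8}, {4, 6, 7}, {10}
A partition's blocks are pairwise disjoint and cover U, so the missing block = U \ (union of shown blocks).
Union of shown blocks: {1, 2, 4, 5, 6, 7, 8, 10}
Missing block = U \ (union) = {3, 9}

{3, 9}


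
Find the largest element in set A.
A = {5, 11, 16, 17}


Set A = {5, 11, 16, 17}
Elements in ascending order: 5, 11, 16, 17
The largest element is 17.

17


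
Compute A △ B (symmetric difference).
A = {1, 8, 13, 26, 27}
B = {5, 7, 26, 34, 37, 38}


Set A = {1, 8, 13, 26, 27}
Set B = {5, 7, 26, 34, 37, 38}
A △ B = (A \ B) ∪ (B \ A)
Elements in A but not B: {1, 8, 13, 27}
Elements in B but not A: {5, 7, 34, 37, 38}
A △ B = {1, 5, 7, 8, 13, 27, 34, 37, 38}

{1, 5, 7, 8, 13, 27, 34, 37, 38}


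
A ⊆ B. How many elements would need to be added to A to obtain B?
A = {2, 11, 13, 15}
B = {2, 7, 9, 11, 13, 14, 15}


Set A = {2, 11, 13, 15}, |A| = 4
Set B = {2, 7, 9, 11, 13, 14, 15}, |B| = 7
Since A ⊆ B: B \ A = {7, 9, 14}
|B| - |A| = 7 - 4 = 3

3


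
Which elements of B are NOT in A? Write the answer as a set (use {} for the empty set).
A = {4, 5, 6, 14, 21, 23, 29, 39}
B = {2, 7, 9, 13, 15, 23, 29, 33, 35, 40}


Set A = {4, 5, 6, 14, 21, 23, 29, 39}
Set B = {2, 7, 9, 13, 15, 23, 29, 33, 35, 40}
Check each element of B against A:
2 ∉ A (include), 7 ∉ A (include), 9 ∉ A (include), 13 ∉ A (include), 15 ∉ A (include), 23 ∈ A, 29 ∈ A, 33 ∉ A (include), 35 ∉ A (include), 40 ∉ A (include)
Elements of B not in A: {2, 7, 9, 13, 15, 33, 35, 40}

{2, 7, 9, 13, 15, 33, 35, 40}


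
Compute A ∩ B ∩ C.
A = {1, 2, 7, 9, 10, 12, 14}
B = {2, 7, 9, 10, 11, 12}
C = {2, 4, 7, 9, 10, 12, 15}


Set A = {1, 2, 7, 9, 10, 12, 14}
Set B = {2, 7, 9, 10, 11, 12}
Set C = {2, 4, 7, 9, 10, 12, 15}
First, A ∩ B = {2, 7, 9, 10, 12}
Then, (A ∩ B) ∩ C = {2, 7, 9, 10, 12}

{2, 7, 9, 10, 12}


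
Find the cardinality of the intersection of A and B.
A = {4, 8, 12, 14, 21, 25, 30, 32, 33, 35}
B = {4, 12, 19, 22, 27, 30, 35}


Set A = {4, 8, 12, 14, 21, 25, 30, 32, 33, 35}
Set B = {4, 12, 19, 22, 27, 30, 35}
A ∩ B = {4, 12, 30, 35}
|A ∩ B| = 4

4


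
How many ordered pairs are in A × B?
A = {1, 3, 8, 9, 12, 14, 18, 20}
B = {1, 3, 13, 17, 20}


Set A = {1, 3, 8, 9, 12, 14, 18, 20} has 8 elements.
Set B = {1, 3, 13, 17, 20} has 5 elements.
|A × B| = |A| × |B| = 8 × 5 = 40

40


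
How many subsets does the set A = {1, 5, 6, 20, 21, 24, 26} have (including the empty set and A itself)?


Set A = {1, 5, 6, 20, 21, 24, 26}
|A| = 7
The power set P(A) contains all subsets of A.
|P(A)| = 2^|A| = 2^7 = 128

128


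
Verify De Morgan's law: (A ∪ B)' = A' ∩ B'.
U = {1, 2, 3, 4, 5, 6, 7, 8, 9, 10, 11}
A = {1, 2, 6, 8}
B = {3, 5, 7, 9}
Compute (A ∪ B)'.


U = {1, 2, 3, 4, 5, 6, 7, 8, 9, 10, 11}
A = {1, 2, 6, 8}, B = {3, 5, 7, 9}
A ∪ B = {1, 2, 3, 5, 6, 7, 8, 9}
(A ∪ B)' = U \ (A ∪ B) = {4, 10, 11}
Verification via A' ∩ B': A' = {3, 4, 5, 7, 9, 10, 11}, B' = {1, 2, 4, 6, 8, 10, 11}
A' ∩ B' = {4, 10, 11} ✓

{4, 10, 11}


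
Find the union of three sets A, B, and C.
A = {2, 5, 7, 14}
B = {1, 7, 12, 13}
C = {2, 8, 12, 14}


Set A = {2, 5, 7, 14}
Set B = {1, 7, 12, 13}
Set C = {2, 8, 12, 14}
First, A ∪ B = {1, 2, 5, 7, 12, 13, 14}
Then, (A ∪ B) ∪ C = {1, 2, 5, 7, 8, 12, 13, 14}

{1, 2, 5, 7, 8, 12, 13, 14}


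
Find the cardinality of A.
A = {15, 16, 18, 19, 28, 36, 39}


Set A = {15, 16, 18, 19, 28, 36, 39}
Listing elements: 15, 16, 18, 19, 28, 36, 39
Counting: 7 elements
|A| = 7

7


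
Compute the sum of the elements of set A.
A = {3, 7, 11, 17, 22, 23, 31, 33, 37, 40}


Set A = {3, 7, 11, 17, 22, 23, 31, 33, 37, 40}
Sum = 3 + 7 + 11 + 17 + 22 + 23 + 31 + 33 + 37 + 40 = 224

224


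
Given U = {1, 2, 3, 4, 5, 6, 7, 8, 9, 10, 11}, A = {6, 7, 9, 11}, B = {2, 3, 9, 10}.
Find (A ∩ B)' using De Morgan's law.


U = {1, 2, 3, 4, 5, 6, 7, 8, 9, 10, 11}
A = {6, 7, 9, 11}, B = {2, 3, 9, 10}
A ∩ B = {9}
(A ∩ B)' = U \ (A ∩ B) = {1, 2, 3, 4, 5, 6, 7, 8, 10, 11}
Verification via A' ∪ B': A' = {1, 2, 3, 4, 5, 8, 10}, B' = {1, 4, 5, 6, 7, 8, 11}
A' ∪ B' = {1, 2, 3, 4, 5, 6, 7, 8, 10, 11} ✓

{1, 2, 3, 4, 5, 6, 7, 8, 10, 11}


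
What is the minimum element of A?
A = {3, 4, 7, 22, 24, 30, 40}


Set A = {3, 4, 7, 22, 24, 30, 40}
Elements in ascending order: 3, 4, 7, 22, 24, 30, 40
The smallest element is 3.

3


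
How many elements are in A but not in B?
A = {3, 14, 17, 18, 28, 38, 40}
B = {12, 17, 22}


Set A = {3, 14, 17, 18, 28, 38, 40}
Set B = {12, 17, 22}
A \ B = {3, 14, 18, 28, 38, 40}
|A \ B| = 6

6


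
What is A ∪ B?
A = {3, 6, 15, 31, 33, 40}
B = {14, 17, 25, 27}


Set A = {3, 6, 15, 31, 33, 40}
Set B = {14, 17, 25, 27}
A ∪ B includes all elements in either set.
Elements from A: {3, 6, 15, 31, 33, 40}
Elements from B not already included: {14, 17, 25, 27}
A ∪ B = {3, 6, 14, 15, 17, 25, 27, 31, 33, 40}

{3, 6, 14, 15, 17, 25, 27, 31, 33, 40}


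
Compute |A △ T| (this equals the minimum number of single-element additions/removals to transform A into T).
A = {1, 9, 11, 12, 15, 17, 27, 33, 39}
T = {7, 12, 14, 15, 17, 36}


Set A = {1, 9, 11, 12, 15, 17, 27, 33, 39}
Set T = {7, 12, 14, 15, 17, 36}
Elements to remove from A (in A, not in T): {1, 9, 11, 27, 33, 39} → 6 removals
Elements to add to A (in T, not in A): {7, 14, 36} → 3 additions
Total edits = 6 + 3 = 9

9


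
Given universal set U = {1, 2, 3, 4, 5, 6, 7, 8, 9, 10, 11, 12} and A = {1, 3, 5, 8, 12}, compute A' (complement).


Universal set U = {1, 2, 3, 4, 5, 6, 7, 8, 9, 10, 11, 12}
Set A = {1, 3, 5, 8, 12}
A' = U \ A = elements in U but not in A
Checking each element of U:
1 (in A, exclude), 2 (not in A, include), 3 (in A, exclude), 4 (not in A, include), 5 (in A, exclude), 6 (not in A, include), 7 (not in A, include), 8 (in A, exclude), 9 (not in A, include), 10 (not in A, include), 11 (not in A, include), 12 (in A, exclude)
A' = {2, 4, 6, 7, 9, 10, 11}

{2, 4, 6, 7, 9, 10, 11}


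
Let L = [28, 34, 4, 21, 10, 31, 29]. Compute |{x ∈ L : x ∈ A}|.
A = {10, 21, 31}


Set A = {10, 21, 31}
Candidates: [28, 34, 4, 21, 10, 31, 29]
Check each candidate:
28 ∉ A, 34 ∉ A, 4 ∉ A, 21 ∈ A, 10 ∈ A, 31 ∈ A, 29 ∉ A
Count of candidates in A: 3

3


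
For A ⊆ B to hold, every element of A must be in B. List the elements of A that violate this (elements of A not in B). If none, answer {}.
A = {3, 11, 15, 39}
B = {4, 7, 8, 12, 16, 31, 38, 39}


Set A = {3, 11, 15, 39}
Set B = {4, 7, 8, 12, 16, 31, 38, 39}
Check each element of A against B:
3 ∉ B (include), 11 ∉ B (include), 15 ∉ B (include), 39 ∈ B
Elements of A not in B: {3, 11, 15}

{3, 11, 15}


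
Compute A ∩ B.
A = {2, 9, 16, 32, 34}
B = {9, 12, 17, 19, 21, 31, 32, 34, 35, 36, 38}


Set A = {2, 9, 16, 32, 34}
Set B = {9, 12, 17, 19, 21, 31, 32, 34, 35, 36, 38}
A ∩ B includes only elements in both sets.
Check each element of A against B:
2 ✗, 9 ✓, 16 ✗, 32 ✓, 34 ✓
A ∩ B = {9, 32, 34}

{9, 32, 34}


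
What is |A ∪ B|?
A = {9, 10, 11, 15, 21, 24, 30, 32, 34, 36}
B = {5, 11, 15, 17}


Set A = {9, 10, 11, 15, 21, 24, 30, 32, 34, 36}, |A| = 10
Set B = {5, 11, 15, 17}, |B| = 4
A ∩ B = {11, 15}, |A ∩ B| = 2
|A ∪ B| = |A| + |B| - |A ∩ B| = 10 + 4 - 2 = 12

12


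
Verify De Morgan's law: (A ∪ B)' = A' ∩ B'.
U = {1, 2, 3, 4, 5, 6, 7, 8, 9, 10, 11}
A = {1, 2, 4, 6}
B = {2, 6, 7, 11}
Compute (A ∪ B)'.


U = {1, 2, 3, 4, 5, 6, 7, 8, 9, 10, 11}
A = {1, 2, 4, 6}, B = {2, 6, 7, 11}
A ∪ B = {1, 2, 4, 6, 7, 11}
(A ∪ B)' = U \ (A ∪ B) = {3, 5, 8, 9, 10}
Verification via A' ∩ B': A' = {3, 5, 7, 8, 9, 10, 11}, B' = {1, 3, 4, 5, 8, 9, 10}
A' ∩ B' = {3, 5, 8, 9, 10} ✓

{3, 5, 8, 9, 10}


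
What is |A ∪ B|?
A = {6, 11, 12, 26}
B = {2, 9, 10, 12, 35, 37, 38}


Set A = {6, 11, 12, 26}, |A| = 4
Set B = {2, 9, 10, 12, 35, 37, 38}, |B| = 7
A ∩ B = {12}, |A ∩ B| = 1
|A ∪ B| = |A| + |B| - |A ∩ B| = 4 + 7 - 1 = 10

10


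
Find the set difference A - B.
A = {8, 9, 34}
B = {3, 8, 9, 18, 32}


Set A = {8, 9, 34}
Set B = {3, 8, 9, 18, 32}
A \ B includes elements in A that are not in B.
Check each element of A:
8 (in B, remove), 9 (in B, remove), 34 (not in B, keep)
A \ B = {34}

{34}


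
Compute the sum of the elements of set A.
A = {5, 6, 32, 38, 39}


Set A = {5, 6, 32, 38, 39}
Sum = 5 + 6 + 32 + 38 + 39 = 120

120


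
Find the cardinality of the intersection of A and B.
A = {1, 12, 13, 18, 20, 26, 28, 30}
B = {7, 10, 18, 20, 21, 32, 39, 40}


Set A = {1, 12, 13, 18, 20, 26, 28, 30}
Set B = {7, 10, 18, 20, 21, 32, 39, 40}
A ∩ B = {18, 20}
|A ∩ B| = 2

2


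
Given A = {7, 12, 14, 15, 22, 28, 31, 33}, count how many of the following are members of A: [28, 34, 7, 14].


Set A = {7, 12, 14, 15, 22, 28, 31, 33}
Candidates: [28, 34, 7, 14]
Check each candidate:
28 ∈ A, 34 ∉ A, 7 ∈ A, 14 ∈ A
Count of candidates in A: 3

3


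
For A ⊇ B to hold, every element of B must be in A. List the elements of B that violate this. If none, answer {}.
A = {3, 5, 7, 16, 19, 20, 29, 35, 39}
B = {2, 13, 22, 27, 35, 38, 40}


Set A = {3, 5, 7, 16, 19, 20, 29, 35, 39}
Set B = {2, 13, 22, 27, 35, 38, 40}
Check each element of B against A:
2 ∉ A (include), 13 ∉ A (include), 22 ∉ A (include), 27 ∉ A (include), 35 ∈ A, 38 ∉ A (include), 40 ∉ A (include)
Elements of B not in A: {2, 13, 22, 27, 38, 40}

{2, 13, 22, 27, 38, 40}


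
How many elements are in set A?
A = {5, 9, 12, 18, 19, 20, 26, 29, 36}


Set A = {5, 9, 12, 18, 19, 20, 26, 29, 36}
Listing elements: 5, 9, 12, 18, 19, 20, 26, 29, 36
Counting: 9 elements
|A| = 9

9


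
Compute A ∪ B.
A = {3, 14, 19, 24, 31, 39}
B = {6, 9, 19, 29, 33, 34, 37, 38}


Set A = {3, 14, 19, 24, 31, 39}
Set B = {6, 9, 19, 29, 33, 34, 37, 38}
A ∪ B includes all elements in either set.
Elements from A: {3, 14, 19, 24, 31, 39}
Elements from B not already included: {6, 9, 29, 33, 34, 37, 38}
A ∪ B = {3, 6, 9, 14, 19, 24, 29, 31, 33, 34, 37, 38, 39}

{3, 6, 9, 14, 19, 24, 29, 31, 33, 34, 37, 38, 39}


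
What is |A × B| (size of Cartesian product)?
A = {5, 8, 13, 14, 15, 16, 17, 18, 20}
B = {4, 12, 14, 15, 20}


Set A = {5, 8, 13, 14, 15, 16, 17, 18, 20} has 9 elements.
Set B = {4, 12, 14, 15, 20} has 5 elements.
|A × B| = |A| × |B| = 9 × 5 = 45

45


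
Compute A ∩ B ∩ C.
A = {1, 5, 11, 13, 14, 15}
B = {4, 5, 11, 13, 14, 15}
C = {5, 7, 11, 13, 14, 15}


Set A = {1, 5, 11, 13, 14, 15}
Set B = {4, 5, 11, 13, 14, 15}
Set C = {5, 7, 11, 13, 14, 15}
First, A ∩ B = {5, 11, 13, 14, 15}
Then, (A ∩ B) ∩ C = {5, 11, 13, 14, 15}

{5, 11, 13, 14, 15}


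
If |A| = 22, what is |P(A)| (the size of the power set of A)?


The set has 22 elements.
The power set contains all possible subsets.
|P(A)| = 2^|A| = 2^22 = 4194304

4194304


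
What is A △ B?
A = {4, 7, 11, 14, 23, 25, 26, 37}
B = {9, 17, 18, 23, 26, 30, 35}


Set A = {4, 7, 11, 14, 23, 25, 26, 37}
Set B = {9, 17, 18, 23, 26, 30, 35}
A △ B = (A \ B) ∪ (B \ A)
Elements in A but not B: {4, 7, 11, 14, 25, 37}
Elements in B but not A: {9, 17, 18, 30, 35}
A △ B = {4, 7, 9, 11, 14, 17, 18, 25, 30, 35, 37}

{4, 7, 9, 11, 14, 17, 18, 25, 30, 35, 37}


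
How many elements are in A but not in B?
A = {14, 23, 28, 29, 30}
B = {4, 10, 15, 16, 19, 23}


Set A = {14, 23, 28, 29, 30}
Set B = {4, 10, 15, 16, 19, 23}
A \ B = {14, 28, 29, 30}
|A \ B| = 4

4


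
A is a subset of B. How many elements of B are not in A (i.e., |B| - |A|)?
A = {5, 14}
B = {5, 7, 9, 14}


Set A = {5, 14}, |A| = 2
Set B = {5, 7, 9, 14}, |B| = 4
Since A ⊆ B: B \ A = {7, 9}
|B| - |A| = 4 - 2 = 2

2


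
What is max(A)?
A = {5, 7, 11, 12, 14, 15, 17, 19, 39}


Set A = {5, 7, 11, 12, 14, 15, 17, 19, 39}
Elements in ascending order: 5, 7, 11, 12, 14, 15, 17, 19, 39
The largest element is 39.

39


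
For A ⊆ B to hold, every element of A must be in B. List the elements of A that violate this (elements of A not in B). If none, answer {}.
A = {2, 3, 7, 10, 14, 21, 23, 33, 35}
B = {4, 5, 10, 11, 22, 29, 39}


Set A = {2, 3, 7, 10, 14, 21, 23, 33, 35}
Set B = {4, 5, 10, 11, 22, 29, 39}
Check each element of A against B:
2 ∉ B (include), 3 ∉ B (include), 7 ∉ B (include), 10 ∈ B, 14 ∉ B (include), 21 ∉ B (include), 23 ∉ B (include), 33 ∉ B (include), 35 ∉ B (include)
Elements of A not in B: {2, 3, 7, 14, 21, 23, 33, 35}

{2, 3, 7, 14, 21, 23, 33, 35}


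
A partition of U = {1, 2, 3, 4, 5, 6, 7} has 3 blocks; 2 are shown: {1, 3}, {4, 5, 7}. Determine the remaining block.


U = {1, 2, 3, 4, 5, 6, 7}
Shown blocks: {1, 3}, {4, 5, 7}
A partition's blocks are pairwise disjoint and cover U, so the missing block = U \ (union of shown blocks).
Union of shown blocks: {1, 3, 4, 5, 7}
Missing block = U \ (union) = {2, 6}

{2, 6}


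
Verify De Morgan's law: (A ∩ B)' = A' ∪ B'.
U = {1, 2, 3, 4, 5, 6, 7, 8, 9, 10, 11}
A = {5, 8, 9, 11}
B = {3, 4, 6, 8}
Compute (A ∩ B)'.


U = {1, 2, 3, 4, 5, 6, 7, 8, 9, 10, 11}
A = {5, 8, 9, 11}, B = {3, 4, 6, 8}
A ∩ B = {8}
(A ∩ B)' = U \ (A ∩ B) = {1, 2, 3, 4, 5, 6, 7, 9, 10, 11}
Verification via A' ∪ B': A' = {1, 2, 3, 4, 6, 7, 10}, B' = {1, 2, 5, 7, 9, 10, 11}
A' ∪ B' = {1, 2, 3, 4, 5, 6, 7, 9, 10, 11} ✓

{1, 2, 3, 4, 5, 6, 7, 9, 10, 11}


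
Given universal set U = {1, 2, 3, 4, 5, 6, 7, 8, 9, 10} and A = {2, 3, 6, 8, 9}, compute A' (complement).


Universal set U = {1, 2, 3, 4, 5, 6, 7, 8, 9, 10}
Set A = {2, 3, 6, 8, 9}
A' = U \ A = elements in U but not in A
Checking each element of U:
1 (not in A, include), 2 (in A, exclude), 3 (in A, exclude), 4 (not in A, include), 5 (not in A, include), 6 (in A, exclude), 7 (not in A, include), 8 (in A, exclude), 9 (in A, exclude), 10 (not in A, include)
A' = {1, 4, 5, 7, 10}

{1, 4, 5, 7, 10}


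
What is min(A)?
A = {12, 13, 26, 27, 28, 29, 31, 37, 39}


Set A = {12, 13, 26, 27, 28, 29, 31, 37, 39}
Elements in ascending order: 12, 13, 26, 27, 28, 29, 31, 37, 39
The smallest element is 12.

12


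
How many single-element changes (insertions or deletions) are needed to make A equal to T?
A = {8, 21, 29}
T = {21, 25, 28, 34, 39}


Set A = {8, 21, 29}
Set T = {21, 25, 28, 34, 39}
Elements to remove from A (in A, not in T): {8, 29} → 2 removals
Elements to add to A (in T, not in A): {25, 28, 34, 39} → 4 additions
Total edits = 2 + 4 = 6

6


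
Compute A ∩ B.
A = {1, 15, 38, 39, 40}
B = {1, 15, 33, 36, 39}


Set A = {1, 15, 38, 39, 40}
Set B = {1, 15, 33, 36, 39}
A ∩ B includes only elements in both sets.
Check each element of A against B:
1 ✓, 15 ✓, 38 ✗, 39 ✓, 40 ✗
A ∩ B = {1, 15, 39}

{1, 15, 39}


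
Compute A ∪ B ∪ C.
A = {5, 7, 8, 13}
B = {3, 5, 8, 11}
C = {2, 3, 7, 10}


Set A = {5, 7, 8, 13}
Set B = {3, 5, 8, 11}
Set C = {2, 3, 7, 10}
First, A ∪ B = {3, 5, 7, 8, 11, 13}
Then, (A ∪ B) ∪ C = {2, 3, 5, 7, 8, 10, 11, 13}

{2, 3, 5, 7, 8, 10, 11, 13}


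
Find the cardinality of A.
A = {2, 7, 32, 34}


Set A = {2, 7, 32, 34}
Listing elements: 2, 7, 32, 34
Counting: 4 elements
|A| = 4

4


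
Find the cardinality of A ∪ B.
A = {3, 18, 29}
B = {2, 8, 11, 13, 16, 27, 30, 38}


Set A = {3, 18, 29}, |A| = 3
Set B = {2, 8, 11, 13, 16, 27, 30, 38}, |B| = 8
A ∩ B = {}, |A ∩ B| = 0
|A ∪ B| = |A| + |B| - |A ∩ B| = 3 + 8 - 0 = 11

11


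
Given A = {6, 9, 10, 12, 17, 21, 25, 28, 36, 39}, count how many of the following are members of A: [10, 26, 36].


Set A = {6, 9, 10, 12, 17, 21, 25, 28, 36, 39}
Candidates: [10, 26, 36]
Check each candidate:
10 ∈ A, 26 ∉ A, 36 ∈ A
Count of candidates in A: 2

2


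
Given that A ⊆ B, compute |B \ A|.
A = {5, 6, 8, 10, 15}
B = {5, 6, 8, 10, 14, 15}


Set A = {5, 6, 8, 10, 15}, |A| = 5
Set B = {5, 6, 8, 10, 14, 15}, |B| = 6
Since A ⊆ B: B \ A = {14}
|B| - |A| = 6 - 5 = 1

1


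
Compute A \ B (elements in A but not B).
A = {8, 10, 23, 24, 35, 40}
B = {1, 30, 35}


Set A = {8, 10, 23, 24, 35, 40}
Set B = {1, 30, 35}
A \ B includes elements in A that are not in B.
Check each element of A:
8 (not in B, keep), 10 (not in B, keep), 23 (not in B, keep), 24 (not in B, keep), 35 (in B, remove), 40 (not in B, keep)
A \ B = {8, 10, 23, 24, 40}

{8, 10, 23, 24, 40}


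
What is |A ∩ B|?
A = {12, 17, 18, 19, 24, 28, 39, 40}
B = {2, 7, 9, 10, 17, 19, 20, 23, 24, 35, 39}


Set A = {12, 17, 18, 19, 24, 28, 39, 40}
Set B = {2, 7, 9, 10, 17, 19, 20, 23, 24, 35, 39}
A ∩ B = {17, 19, 24, 39}
|A ∩ B| = 4

4


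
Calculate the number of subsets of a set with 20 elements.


The set has 20 elements.
The power set contains all possible subsets.
|P(A)| = 2^|A| = 2^20 = 1048576

1048576


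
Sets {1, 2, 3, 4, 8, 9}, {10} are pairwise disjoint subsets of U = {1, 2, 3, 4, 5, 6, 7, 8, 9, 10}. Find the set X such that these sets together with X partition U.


U = {1, 2, 3, 4, 5, 6, 7, 8, 9, 10}
Shown blocks: {1, 2, 3, 4, 8, 9}, {10}
A partition's blocks are pairwise disjoint and cover U, so the missing block = U \ (union of shown blocks).
Union of shown blocks: {1, 2, 3, 4, 8, 9, 10}
Missing block = U \ (union) = {5, 6, 7}

{5, 6, 7}


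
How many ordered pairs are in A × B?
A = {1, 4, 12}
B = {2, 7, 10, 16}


Set A = {1, 4, 12} has 3 elements.
Set B = {2, 7, 10, 16} has 4 elements.
|A × B| = |A| × |B| = 3 × 4 = 12

12


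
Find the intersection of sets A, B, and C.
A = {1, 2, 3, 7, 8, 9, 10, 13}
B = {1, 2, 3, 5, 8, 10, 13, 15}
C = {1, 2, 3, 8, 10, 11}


Set A = {1, 2, 3, 7, 8, 9, 10, 13}
Set B = {1, 2, 3, 5, 8, 10, 13, 15}
Set C = {1, 2, 3, 8, 10, 11}
First, A ∩ B = {1, 2, 3, 8, 10, 13}
Then, (A ∩ B) ∩ C = {1, 2, 3, 8, 10}

{1, 2, 3, 8, 10}


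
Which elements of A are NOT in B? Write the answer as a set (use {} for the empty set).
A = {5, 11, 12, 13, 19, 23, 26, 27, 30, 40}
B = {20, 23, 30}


Set A = {5, 11, 12, 13, 19, 23, 26, 27, 30, 40}
Set B = {20, 23, 30}
Check each element of A against B:
5 ∉ B (include), 11 ∉ B (include), 12 ∉ B (include), 13 ∉ B (include), 19 ∉ B (include), 23 ∈ B, 26 ∉ B (include), 27 ∉ B (include), 30 ∈ B, 40 ∉ B (include)
Elements of A not in B: {5, 11, 12, 13, 19, 26, 27, 40}

{5, 11, 12, 13, 19, 26, 27, 40}


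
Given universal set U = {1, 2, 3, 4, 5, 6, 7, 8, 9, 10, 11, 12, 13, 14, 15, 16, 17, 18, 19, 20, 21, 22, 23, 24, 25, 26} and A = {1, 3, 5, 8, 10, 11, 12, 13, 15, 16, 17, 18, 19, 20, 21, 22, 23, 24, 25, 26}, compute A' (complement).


Universal set U = {1, 2, 3, 4, 5, 6, 7, 8, 9, 10, 11, 12, 13, 14, 15, 16, 17, 18, 19, 20, 21, 22, 23, 24, 25, 26}
Set A = {1, 3, 5, 8, 10, 11, 12, 13, 15, 16, 17, 18, 19, 20, 21, 22, 23, 24, 25, 26}
A' = U \ A = elements in U but not in A
Checking each element of U:
1 (in A, exclude), 2 (not in A, include), 3 (in A, exclude), 4 (not in A, include), 5 (in A, exclude), 6 (not in A, include), 7 (not in A, include), 8 (in A, exclude), 9 (not in A, include), 10 (in A, exclude), 11 (in A, exclude), 12 (in A, exclude), 13 (in A, exclude), 14 (not in A, include), 15 (in A, exclude), 16 (in A, exclude), 17 (in A, exclude), 18 (in A, exclude), 19 (in A, exclude), 20 (in A, exclude), 21 (in A, exclude), 22 (in A, exclude), 23 (in A, exclude), 24 (in A, exclude), 25 (in A, exclude), 26 (in A, exclude)
A' = {2, 4, 6, 7, 9, 14}

{2, 4, 6, 7, 9, 14}


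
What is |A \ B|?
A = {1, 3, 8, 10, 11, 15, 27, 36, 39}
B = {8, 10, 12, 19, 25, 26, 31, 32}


Set A = {1, 3, 8, 10, 11, 15, 27, 36, 39}
Set B = {8, 10, 12, 19, 25, 26, 31, 32}
A \ B = {1, 3, 11, 15, 27, 36, 39}
|A \ B| = 7

7


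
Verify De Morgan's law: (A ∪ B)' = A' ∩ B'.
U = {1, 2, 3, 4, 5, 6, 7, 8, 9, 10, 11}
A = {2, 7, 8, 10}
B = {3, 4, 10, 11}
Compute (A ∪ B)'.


U = {1, 2, 3, 4, 5, 6, 7, 8, 9, 10, 11}
A = {2, 7, 8, 10}, B = {3, 4, 10, 11}
A ∪ B = {2, 3, 4, 7, 8, 10, 11}
(A ∪ B)' = U \ (A ∪ B) = {1, 5, 6, 9}
Verification via A' ∩ B': A' = {1, 3, 4, 5, 6, 9, 11}, B' = {1, 2, 5, 6, 7, 8, 9}
A' ∩ B' = {1, 5, 6, 9} ✓

{1, 5, 6, 9}


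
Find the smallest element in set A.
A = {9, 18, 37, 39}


Set A = {9, 18, 37, 39}
Elements in ascending order: 9, 18, 37, 39
The smallest element is 9.

9


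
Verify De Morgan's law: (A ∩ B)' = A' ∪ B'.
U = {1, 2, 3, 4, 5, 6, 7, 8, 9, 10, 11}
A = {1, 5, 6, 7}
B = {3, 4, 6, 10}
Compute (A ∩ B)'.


U = {1, 2, 3, 4, 5, 6, 7, 8, 9, 10, 11}
A = {1, 5, 6, 7}, B = {3, 4, 6, 10}
A ∩ B = {6}
(A ∩ B)' = U \ (A ∩ B) = {1, 2, 3, 4, 5, 7, 8, 9, 10, 11}
Verification via A' ∪ B': A' = {2, 3, 4, 8, 9, 10, 11}, B' = {1, 2, 5, 7, 8, 9, 11}
A' ∪ B' = {1, 2, 3, 4, 5, 7, 8, 9, 10, 11} ✓

{1, 2, 3, 4, 5, 7, 8, 9, 10, 11}


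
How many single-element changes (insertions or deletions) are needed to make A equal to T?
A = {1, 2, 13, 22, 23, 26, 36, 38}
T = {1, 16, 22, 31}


Set A = {1, 2, 13, 22, 23, 26, 36, 38}
Set T = {1, 16, 22, 31}
Elements to remove from A (in A, not in T): {2, 13, 23, 26, 36, 38} → 6 removals
Elements to add to A (in T, not in A): {16, 31} → 2 additions
Total edits = 6 + 2 = 8

8


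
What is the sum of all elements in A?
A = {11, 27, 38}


Set A = {11, 27, 38}
Sum = 11 + 27 + 38 = 76

76


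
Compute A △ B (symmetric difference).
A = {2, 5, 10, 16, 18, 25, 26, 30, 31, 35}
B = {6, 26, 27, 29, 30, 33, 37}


Set A = {2, 5, 10, 16, 18, 25, 26, 30, 31, 35}
Set B = {6, 26, 27, 29, 30, 33, 37}
A △ B = (A \ B) ∪ (B \ A)
Elements in A but not B: {2, 5, 10, 16, 18, 25, 31, 35}
Elements in B but not A: {6, 27, 29, 33, 37}
A △ B = {2, 5, 6, 10, 16, 18, 25, 27, 29, 31, 33, 35, 37}

{2, 5, 6, 10, 16, 18, 25, 27, 29, 31, 33, 35, 37}


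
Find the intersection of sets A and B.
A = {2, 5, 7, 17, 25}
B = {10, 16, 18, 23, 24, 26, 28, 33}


Set A = {2, 5, 7, 17, 25}
Set B = {10, 16, 18, 23, 24, 26, 28, 33}
A ∩ B includes only elements in both sets.
Check each element of A against B:
2 ✗, 5 ✗, 7 ✗, 17 ✗, 25 ✗
A ∩ B = {}

{}


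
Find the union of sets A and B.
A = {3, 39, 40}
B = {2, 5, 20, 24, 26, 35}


Set A = {3, 39, 40}
Set B = {2, 5, 20, 24, 26, 35}
A ∪ B includes all elements in either set.
Elements from A: {3, 39, 40}
Elements from B not already included: {2, 5, 20, 24, 26, 35}
A ∪ B = {2, 3, 5, 20, 24, 26, 35, 39, 40}

{2, 3, 5, 20, 24, 26, 35, 39, 40}


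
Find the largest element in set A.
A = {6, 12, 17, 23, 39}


Set A = {6, 12, 17, 23, 39}
Elements in ascending order: 6, 12, 17, 23, 39
The largest element is 39.

39


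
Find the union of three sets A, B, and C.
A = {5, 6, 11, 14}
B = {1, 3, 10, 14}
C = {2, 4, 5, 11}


Set A = {5, 6, 11, 14}
Set B = {1, 3, 10, 14}
Set C = {2, 4, 5, 11}
First, A ∪ B = {1, 3, 5, 6, 10, 11, 14}
Then, (A ∪ B) ∪ C = {1, 2, 3, 4, 5, 6, 10, 11, 14}

{1, 2, 3, 4, 5, 6, 10, 11, 14}


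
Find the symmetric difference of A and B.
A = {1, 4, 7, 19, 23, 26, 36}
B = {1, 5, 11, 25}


Set A = {1, 4, 7, 19, 23, 26, 36}
Set B = {1, 5, 11, 25}
A △ B = (A \ B) ∪ (B \ A)
Elements in A but not B: {4, 7, 19, 23, 26, 36}
Elements in B but not A: {5, 11, 25}
A △ B = {4, 5, 7, 11, 19, 23, 25, 26, 36}

{4, 5, 7, 11, 19, 23, 25, 26, 36}


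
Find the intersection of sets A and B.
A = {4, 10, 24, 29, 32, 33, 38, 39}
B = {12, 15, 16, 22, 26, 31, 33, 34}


Set A = {4, 10, 24, 29, 32, 33, 38, 39}
Set B = {12, 15, 16, 22, 26, 31, 33, 34}
A ∩ B includes only elements in both sets.
Check each element of A against B:
4 ✗, 10 ✗, 24 ✗, 29 ✗, 32 ✗, 33 ✓, 38 ✗, 39 ✗
A ∩ B = {33}

{33}


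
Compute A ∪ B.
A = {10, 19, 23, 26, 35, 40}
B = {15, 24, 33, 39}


Set A = {10, 19, 23, 26, 35, 40}
Set B = {15, 24, 33, 39}
A ∪ B includes all elements in either set.
Elements from A: {10, 19, 23, 26, 35, 40}
Elements from B not already included: {15, 24, 33, 39}
A ∪ B = {10, 15, 19, 23, 24, 26, 33, 35, 39, 40}

{10, 15, 19, 23, 24, 26, 33, 35, 39, 40}


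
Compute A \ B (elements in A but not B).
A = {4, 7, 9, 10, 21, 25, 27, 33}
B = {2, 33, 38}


Set A = {4, 7, 9, 10, 21, 25, 27, 33}
Set B = {2, 33, 38}
A \ B includes elements in A that are not in B.
Check each element of A:
4 (not in B, keep), 7 (not in B, keep), 9 (not in B, keep), 10 (not in B, keep), 21 (not in B, keep), 25 (not in B, keep), 27 (not in B, keep), 33 (in B, remove)
A \ B = {4, 7, 9, 10, 21, 25, 27}

{4, 7, 9, 10, 21, 25, 27}


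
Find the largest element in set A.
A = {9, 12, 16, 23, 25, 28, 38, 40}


Set A = {9, 12, 16, 23, 25, 28, 38, 40}
Elements in ascending order: 9, 12, 16, 23, 25, 28, 38, 40
The largest element is 40.

40
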